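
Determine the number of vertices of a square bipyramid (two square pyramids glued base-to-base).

6

A bipyramid over an n-gon has 2n triangular faces and n + 2 vertices: V = 4 + 2 = 6, E = 3·4 = 12, F = 2·4 = 8.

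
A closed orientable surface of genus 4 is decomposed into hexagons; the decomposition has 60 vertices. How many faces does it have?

χ = 2 − 2·4 = -6, and every face is a hexagon so 6F = 2E.
V − E + F = -6 with E = 6F/2 gives 60 − (6/2 − 1)·F = -6, so F = 33 and E = 99.

33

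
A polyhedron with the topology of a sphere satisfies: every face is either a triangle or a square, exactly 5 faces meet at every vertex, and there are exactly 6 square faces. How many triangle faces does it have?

Let x be the number of triangles; then F = 6 + x.
Edge–face incidences: 2E = 4·6 + 3·x = 24 + 3x.
Every vertex has degree 5, so 5V = 2E.
Euler: V − E + F = 2 ⇒ (2E)/5 − E + (6 + x) = 2.
Multiply by 10: 2·(2E) − 5·(2E) + 10·(6 + x) = 20, i.e. 60 + 10x − 3·(24 + 3x) = 20.
Collecting terms: x − 12 = 20, so x = 32.
Then 2E = 24 + 3·32 = 120, so E = 60, V = 2E/5 = 24, F = 6 + 32 = 38.

32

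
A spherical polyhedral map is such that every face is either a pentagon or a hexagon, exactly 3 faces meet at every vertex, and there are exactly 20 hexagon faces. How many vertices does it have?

Let x be the number of pentagons; then F = 20 + x.
Edge–face incidences: 2E = 6·20 + 5·x = 120 + 5x.
Every vertex has degree 3, so 3V = 2E.
Euler: V − E + F = 2 ⇒ (2E)/3 − E + (20 + x) = 2.
Multiply by 6: 2·(2E) − 3·(2E) + 6·(20 + x) = 12, i.e. 120 + 6x − (120 + 5x) = 12.
Collecting terms: x = 12.
Then 2E = 120 + 5·12 = 180, so E = 90, V = 2E/3 = 60, F = 20 + 12 = 32.

60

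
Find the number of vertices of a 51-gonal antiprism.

An antiprism on an n-gon has two n-gon caps and 2n triangles: V = 2·51 = 102, E = 4·51 = 204, F = 2·51 + 2 = 104.
Check: V − E + F = 102 − 204 + 104 = 2.

102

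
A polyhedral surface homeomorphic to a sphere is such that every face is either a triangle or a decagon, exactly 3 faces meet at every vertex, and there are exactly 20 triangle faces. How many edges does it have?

Let x be the number of decagons; then F = 20 + x.
Edge–face incidences: 2E = 3·20 + 10·x = 60 + 10x.
Every vertex has degree 3, so 3V = 2E.
Euler: V − E + F = 2 ⇒ (2E)/3 − E + (20 + x) = 2.
Multiply by 6: 2·(2E) − 3·(2E) + 6·(20 + x) = 12, i.e. 120 + 6x − (60 + 10x) = 12.
Collecting terms: −4x + 60 = 12, so −4x = −48, so x = 12.
Then 2E = 60 + 10·12 = 180, so E = 90, V = 2E/3 = 60, F = 20 + 12 = 32.

90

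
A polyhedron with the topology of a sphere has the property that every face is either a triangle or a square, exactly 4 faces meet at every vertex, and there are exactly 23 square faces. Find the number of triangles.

8

Let x be the number of triangles; then F = 23 + x.
Edge–face incidences: 2E = 4·23 + 3·x = 92 + 3x.
Every vertex has degree 4, so 4V = 2E.
Euler: V − E + F = 2 ⇒ (2E)/4 − E + (23 + x) = 2.
Multiply by 8: 2·(2E) − 4·(2E) + 8·(23 + x) = 16, i.e. 184 + 8x − 2·(92 + 3x) = 16.
Collecting terms: 2x = 16, so x = 8.
Then 2E = 92 + 3·8 = 116, so E = 58, V = 2E/4 = 29, F = 23 + 8 = 31.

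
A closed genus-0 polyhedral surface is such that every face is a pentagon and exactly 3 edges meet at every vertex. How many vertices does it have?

20

Each face has 5 edges and each edge borders two faces, so 2E = 5F.
Each vertex has degree 3, so 3V = 2E and hence V = 5F/3.
Euler: V − E + F = 2 ⇒ (5F/3) − (5F/2) + F = 2.
Multiply by 6: (10 − 15 + 6)F = 12, i.e. 1F = 12.
So F = 12, E = 5·12/2 = 30, V = 5·12/3 = 20.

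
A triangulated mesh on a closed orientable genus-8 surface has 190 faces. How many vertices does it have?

81

χ = 2 − 2·8 = -14, and every face is a triangle so 3F = 2E.
E = 3·190/2 = 285. Then V = -14 + E − F = -14 + 285 − 190 = 81.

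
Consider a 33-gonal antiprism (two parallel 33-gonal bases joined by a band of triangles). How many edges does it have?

132

An antiprism on an n-gon has two n-gon caps and 2n triangles: V = 2·33 = 66, E = 4·33 = 132, F = 2·33 + 2 = 68.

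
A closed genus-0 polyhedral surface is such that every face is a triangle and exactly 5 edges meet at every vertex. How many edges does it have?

Each face has 3 edges and each edge borders two faces, so 2E = 3F.
Each vertex has degree 5, so 5V = 2E and hence V = 3F/5.
Euler: V − E + F = 2 ⇒ (3F/5) − (3F/2) + F = 2.
Multiply by 10: (6 − 15 + 10)F = 20, i.e. 1F = 20.
So F = 20, E = 3·20/2 = 30, V = 3·20/5 = 12.

30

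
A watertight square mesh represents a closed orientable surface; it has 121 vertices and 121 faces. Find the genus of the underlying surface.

1

Every face is a square, so 2E = 4·121 = 484, giving E = 242.
χ = V − E + F = 121 − 242 + 121 = 0.
For a closed orientable surface χ = 2 − 2g, so g = (2 − (0))/2 = 1.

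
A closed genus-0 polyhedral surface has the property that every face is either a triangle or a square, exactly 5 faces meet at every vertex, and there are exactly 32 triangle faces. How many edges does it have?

60

Let x be the number of squares; then F = 32 + x.
Edge–face incidences: 2E = 3·32 + 4·x = 96 + 4x.
Every vertex has degree 5, so 5V = 2E.
Euler: V − E + F = 2 ⇒ (2E)/5 − E + (32 + x) = 2.
Multiply by 10: 2·(2E) − 5·(2E) + 10·(32 + x) = 20, i.e. 320 + 10x − 3·(96 + 4x) = 20.
Collecting terms: −2x + 32 = 20, so −2x = −12, so x = 6.
Then 2E = 96 + 4·6 = 120, so E = 60, V = 2E/5 = 24, F = 32 + 6 = 38.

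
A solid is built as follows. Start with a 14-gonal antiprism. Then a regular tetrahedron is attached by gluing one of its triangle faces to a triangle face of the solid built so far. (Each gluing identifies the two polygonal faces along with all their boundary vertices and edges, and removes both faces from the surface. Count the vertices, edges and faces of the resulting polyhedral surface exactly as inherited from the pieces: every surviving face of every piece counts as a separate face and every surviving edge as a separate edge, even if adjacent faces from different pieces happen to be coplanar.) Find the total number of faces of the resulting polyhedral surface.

32

A 14-gonal antiprism: V=28, E=56, F=30.
Attach a regular tetrahedron (V=4, E=6, F=4) along a 3-gon: merge 3 vertices and 3 edges, delete both glued faces → V=29, E=59, F=32.
Check: V − E + F = 29 − 59 + 32 = 2.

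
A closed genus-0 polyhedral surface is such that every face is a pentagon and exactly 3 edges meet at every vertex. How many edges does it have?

Each face has 5 edges and each edge borders two faces, so 2E = 5F.
Each vertex has degree 3, so 3V = 2E and hence V = 5F/3.
Euler: V − E + F = 2 ⇒ (5F/3) − (5F/2) + F = 2.
Multiply by 6: (10 − 15 + 6)F = 12, i.e. 1F = 12.
So F = 12, E = 5·12/2 = 30, V = 5·12/3 = 20.

30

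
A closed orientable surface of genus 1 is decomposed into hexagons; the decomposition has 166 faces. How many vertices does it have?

332

χ = 2 − 2·1 = 0, and every face is a hexagon so 6F = 2E.
E = 6·166/2 = 498. Then V = 0 + E − F = 0 + 498 − 166 = 332.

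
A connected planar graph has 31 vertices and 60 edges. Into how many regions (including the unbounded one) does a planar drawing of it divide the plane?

31

Euler's formula for a connected plane graph: V − E + F = 2, so F = 2 − 31 + 60 = 31.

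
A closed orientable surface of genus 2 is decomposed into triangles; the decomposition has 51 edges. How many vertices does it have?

15

χ = 2 − 2·2 = -2, and every face is a triangle so 3F = 2E.
F = 2E/3 = 34. Then V = -2 + E − F = -2 + 51 − 34 = 15.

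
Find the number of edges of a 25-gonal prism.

A prism on an n-gon has two n-gon bases and n rectangular sides: V = 2·25 = 50, E = 3·25 = 75, F = 25 + 2 = 27.

75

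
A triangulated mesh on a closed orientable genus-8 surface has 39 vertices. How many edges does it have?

χ = 2 − 2·8 = -14, and every face is a triangle so 3F = 2E.
V − E + F = -14 with E = 3F/2 gives 39 − (3/2 − 1)·F = -14, so F = 106 and E = 159.

159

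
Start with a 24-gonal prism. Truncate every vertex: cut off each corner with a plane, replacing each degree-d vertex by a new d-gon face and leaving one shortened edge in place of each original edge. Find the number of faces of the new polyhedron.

74

The base solid has V = 48, E = 72, F = 26.
Truncation replaces each original edge-end by a new vertex, so V′ = 2E = 144.
Each original edge survives, and each old vertex of degree d contributes d new edges; summing degrees gives Σd = 2E, so E′ = E + 2E = 3E = 216.
Each original face survives and each original vertex becomes one new face: F′ = F + V = 74.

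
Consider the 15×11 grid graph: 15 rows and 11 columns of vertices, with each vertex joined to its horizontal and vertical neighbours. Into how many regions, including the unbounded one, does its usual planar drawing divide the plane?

141

The grid has V = 15·11 = 165 vertices and E = 15·10 + 11·14 = 304 edges.
F = 2 − V + E = 2 − 165 + 304 = 141.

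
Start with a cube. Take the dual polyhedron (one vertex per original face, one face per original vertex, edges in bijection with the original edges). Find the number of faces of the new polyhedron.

8

The base solid has V = 8, E = 12, F = 6.
The dual swaps V and F and preserves E: V′ = F = 6, E′ = E = 12, F′ = V = 8.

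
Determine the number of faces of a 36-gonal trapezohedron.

The n-trapezohedron (dual of the n-antiprism) has V = 2·36 + 2 = 74, E = 4·36 = 144, F = 2·36 = 72.
Check: V − E + F = 74 − 144 + 72 = 2.

72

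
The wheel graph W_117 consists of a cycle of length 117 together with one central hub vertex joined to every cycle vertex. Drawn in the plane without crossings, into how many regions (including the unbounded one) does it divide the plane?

118

W_117 has V = 117 + 1 = 118 vertices and E = 2·117 = 234 edges.
By Euler's formula F = 2 − V + E = 2 − 118 + 234 = 118.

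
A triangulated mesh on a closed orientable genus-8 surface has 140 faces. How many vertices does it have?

56

χ = 2 − 2·8 = -14, and every face is a triangle so 3F = 2E.
E = 3·140/2 = 210. Then V = -14 + E − F = -14 + 210 − 140 = 56.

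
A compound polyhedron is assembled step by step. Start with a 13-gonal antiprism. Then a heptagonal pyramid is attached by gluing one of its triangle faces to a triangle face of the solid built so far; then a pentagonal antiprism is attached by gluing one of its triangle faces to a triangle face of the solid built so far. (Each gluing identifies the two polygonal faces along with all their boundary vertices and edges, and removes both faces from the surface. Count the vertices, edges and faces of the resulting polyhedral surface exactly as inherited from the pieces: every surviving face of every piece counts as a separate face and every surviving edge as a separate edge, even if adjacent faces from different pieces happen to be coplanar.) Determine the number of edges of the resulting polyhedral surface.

A 13-gonal antiprism: V=26, E=52, F=28.
Attach a heptagonal pyramid (V=8, E=14, F=8) along a 3-gon: merge 3 vertices and 3 edges, delete both glued faces → V=31, E=63, F=34.
Attach a pentagonal antiprism (V=10, E=20, F=12) along a 3-gon: merge 3 vertices and 3 edges, delete both glued faces → V=38, E=80, F=44.
Check: V − E + F = 38 − 80 + 44 = 2.

80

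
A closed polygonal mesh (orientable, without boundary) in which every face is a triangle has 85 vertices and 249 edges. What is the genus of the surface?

Every face is a triangle and each edge borders two faces, so 3F = 2·249, giving F = 166.
χ = V − E + F = 85 − 249 + 166 = 2.
For a closed orientable surface χ = 2 − 2g, so g = (2 − (2))/2 = 0.

0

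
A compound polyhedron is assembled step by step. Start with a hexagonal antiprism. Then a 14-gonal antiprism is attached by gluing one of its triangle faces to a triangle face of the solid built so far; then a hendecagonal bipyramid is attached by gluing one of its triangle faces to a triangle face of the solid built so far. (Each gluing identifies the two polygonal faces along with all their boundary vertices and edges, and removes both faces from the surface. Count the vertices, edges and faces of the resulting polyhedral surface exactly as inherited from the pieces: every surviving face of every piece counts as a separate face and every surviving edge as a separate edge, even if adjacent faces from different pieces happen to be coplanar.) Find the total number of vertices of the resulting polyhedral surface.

A hexagonal antiprism: V=12, E=24, F=14.
Attach a 14-gonal antiprism (V=28, E=56, F=30) along a 3-gon: merge 3 vertices and 3 edges, delete both glued faces → V=37, E=77, F=42.
Attach a hendecagonal bipyramid (V=13, E=33, F=22) along a 3-gon: merge 3 vertices and 3 edges, delete both glued faces → V=47, E=107, F=62.
Check: V − E + F = 47 − 107 + 62 = 2.

47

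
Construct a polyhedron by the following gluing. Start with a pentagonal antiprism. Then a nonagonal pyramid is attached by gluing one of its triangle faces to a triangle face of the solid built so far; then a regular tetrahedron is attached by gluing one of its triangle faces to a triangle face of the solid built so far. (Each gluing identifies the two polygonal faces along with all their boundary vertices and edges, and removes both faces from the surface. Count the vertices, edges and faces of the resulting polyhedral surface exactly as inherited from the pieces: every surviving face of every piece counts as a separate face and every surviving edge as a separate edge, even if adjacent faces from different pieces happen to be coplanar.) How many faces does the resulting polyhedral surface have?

A pentagonal antiprism: V=10, E=20, F=12.
Attach a nonagonal pyramid (V=10, E=18, F=10) along a 3-gon: merge 3 vertices and 3 edges, delete both glued faces → V=17, E=35, F=20.
Attach a regular tetrahedron (V=4, E=6, F=4) along a 3-gon: merge 3 vertices and 3 edges, delete both glued faces → V=18, E=38, F=22.
Check: V − E + F = 18 − 38 + 22 = 2.

22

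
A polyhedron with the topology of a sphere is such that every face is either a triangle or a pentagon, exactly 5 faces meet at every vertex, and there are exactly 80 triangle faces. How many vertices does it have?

Let x be the number of pentagons; then F = 80 + x.
Edge–face incidences: 2E = 3·80 + 5·x = 240 + 5x.
Every vertex has degree 5, so 5V = 2E.
Euler: V − E + F = 2 ⇒ (2E)/5 − E + (80 + x) = 2.
Multiply by 10: 2·(2E) − 5·(2E) + 10·(80 + x) = 20, i.e. 800 + 10x − 3·(240 + 5x) = 20.
Collecting terms: −5x + 80 = 20, so −5x = −60, so x = 12.
Then 2E = 240 + 5·12 = 300, so E = 150, V = 2E/5 = 60, F = 80 + 12 = 92.

60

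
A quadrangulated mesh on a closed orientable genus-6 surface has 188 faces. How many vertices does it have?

χ = 2 − 2·6 = -10, and every face is a square so 4F = 2E.
E = 4·188/2 = 376. Then V = -10 + E − F = -10 + 376 − 188 = 178.

178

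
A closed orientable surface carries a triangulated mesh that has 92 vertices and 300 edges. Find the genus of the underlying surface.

Every face is a triangle and each edge borders two faces, so 3F = 2·300, giving F = 200.
χ = V − E + F = 92 − 300 + 200 = -8.
For a closed orientable surface χ = 2 − 2g, so g = (2 − (-8))/2 = 5.

5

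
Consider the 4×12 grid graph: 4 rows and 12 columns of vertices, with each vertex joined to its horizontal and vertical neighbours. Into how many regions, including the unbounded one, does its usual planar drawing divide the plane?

The grid has V = 4·12 = 48 vertices and E = 4·11 + 12·3 = 80 edges.
F = 2 − V + E = 2 − 48 + 80 = 34.

34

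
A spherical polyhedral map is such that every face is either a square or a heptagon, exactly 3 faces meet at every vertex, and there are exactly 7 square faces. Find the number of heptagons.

2

Let x be the number of heptagons; then F = 7 + x.
Edge–face incidences: 2E = 4·7 + 7·x = 28 + 7x.
Every vertex has degree 3, so 3V = 2E.
Euler: V − E + F = 2 ⇒ (2E)/3 − E + (7 + x) = 2.
Multiply by 6: 2·(2E) − 3·(2E) + 6·(7 + x) = 12, i.e. 42 + 6x − (28 + 7x) = 12.
Collecting terms: −x + 14 = 12, so −x = −2, so x = 2.
Then 2E = 28 + 7·2 = 42, so E = 21, V = 2E/3 = 14, F = 7 + 2 = 9.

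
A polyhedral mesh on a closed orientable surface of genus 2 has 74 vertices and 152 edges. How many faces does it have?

For a closed orientable surface of genus 2, χ = 2 − 2·2 = -2.
F = -2 − V + E = -2 − 74 + 152 = 76.

76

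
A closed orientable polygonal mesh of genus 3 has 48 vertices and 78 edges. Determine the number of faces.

For a closed orientable surface of genus 3, χ = 2 − 2·3 = -4.
F = -4 − V + E = -4 − 48 + 78 = 26.

26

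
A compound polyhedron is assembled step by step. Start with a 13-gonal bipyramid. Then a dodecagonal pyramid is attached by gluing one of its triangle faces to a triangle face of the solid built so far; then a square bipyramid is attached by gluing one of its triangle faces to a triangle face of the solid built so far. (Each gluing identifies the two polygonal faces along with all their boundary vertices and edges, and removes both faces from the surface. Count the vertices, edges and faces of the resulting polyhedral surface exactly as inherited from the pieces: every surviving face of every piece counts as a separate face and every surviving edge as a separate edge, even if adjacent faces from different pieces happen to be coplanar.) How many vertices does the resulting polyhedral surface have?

28

A 13-gonal bipyramid: V=15, E=39, F=26.
Attach a dodecagonal pyramid (V=13, E=24, F=13) along a 3-gon: merge 3 vertices and 3 edges, delete both glued faces → V=25, E=60, F=37.
Attach a square bipyramid (V=6, E=12, F=8) along a 3-gon: merge 3 vertices and 3 edges, delete both glued faces → V=28, E=69, F=43.
Check: V − E + F = 28 − 69 + 43 = 2.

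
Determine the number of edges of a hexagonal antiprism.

An antiprism on an n-gon has two n-gon caps and 2n triangles: V = 2·6 = 12, E = 4·6 = 24, F = 2·6 + 2 = 14.
Check: V − E + F = 12 − 24 + 14 = 2.

24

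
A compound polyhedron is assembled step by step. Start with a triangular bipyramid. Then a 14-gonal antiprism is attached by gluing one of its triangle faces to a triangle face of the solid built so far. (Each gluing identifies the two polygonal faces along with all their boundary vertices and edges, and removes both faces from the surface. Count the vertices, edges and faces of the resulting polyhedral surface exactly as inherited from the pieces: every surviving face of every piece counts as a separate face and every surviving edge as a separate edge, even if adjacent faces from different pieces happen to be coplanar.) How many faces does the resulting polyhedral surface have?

34

A triangular bipyramid: V=5, E=9, F=6.
Attach a 14-gonal antiprism (V=28, E=56, F=30) along a 3-gon: merge 3 vertices and 3 edges, delete both glued faces → V=30, E=62, F=34.
Check: V − E + F = 30 − 62 + 34 = 2.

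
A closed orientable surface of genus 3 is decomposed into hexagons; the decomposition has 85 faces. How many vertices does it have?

166

χ = 2 − 2·3 = -4, and every face is a hexagon so 6F = 2E.
E = 6·85/2 = 255. Then V = -4 + E − F = -4 + 255 − 85 = 166.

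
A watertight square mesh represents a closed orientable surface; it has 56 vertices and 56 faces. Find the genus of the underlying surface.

1

Every face is a square, so 2E = 4·56 = 224, giving E = 112.
χ = V − E + F = 56 − 112 + 56 = 0.
For a closed orientable surface χ = 2 − 2g, so g = (2 − (0))/2 = 1.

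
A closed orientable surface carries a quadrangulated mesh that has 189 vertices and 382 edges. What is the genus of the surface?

2

Every face is a square and each edge borders two faces, so 4F = 2·382, giving F = 191.
χ = V − E + F = 189 − 382 + 191 = -2.
For a closed orientable surface χ = 2 − 2g, so g = (2 − (-2))/2 = 2.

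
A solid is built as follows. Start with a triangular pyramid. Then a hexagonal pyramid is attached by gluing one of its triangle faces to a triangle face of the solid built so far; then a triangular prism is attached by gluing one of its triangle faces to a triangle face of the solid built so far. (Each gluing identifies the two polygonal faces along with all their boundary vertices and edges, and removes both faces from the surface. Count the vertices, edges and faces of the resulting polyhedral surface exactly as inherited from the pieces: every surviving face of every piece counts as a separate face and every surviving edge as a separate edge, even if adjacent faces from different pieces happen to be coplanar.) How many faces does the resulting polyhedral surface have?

12

A triangular pyramid: V=4, E=6, F=4.
Attach a hexagonal pyramid (V=7, E=12, F=7) along a 3-gon: merge 3 vertices and 3 edges, delete both glued faces → V=8, E=15, F=9.
Attach a triangular prism (V=6, E=9, F=5) along a 3-gon: merge 3 vertices and 3 edges, delete both glued faces → V=11, E=21, F=12.
Check: V − E + F = 11 − 21 + 12 = 2.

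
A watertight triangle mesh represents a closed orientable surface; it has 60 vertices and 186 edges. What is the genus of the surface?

Every face is a triangle and each edge borders two faces, so 3F = 2·186, giving F = 124.
χ = V − E + F = 60 − 186 + 124 = -2.
For a closed orientable surface χ = 2 − 2g, so g = (2 − (-2))/2 = 2.

2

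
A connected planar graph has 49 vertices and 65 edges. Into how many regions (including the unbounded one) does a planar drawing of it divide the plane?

Euler's formula for a connected plane graph: V − E + F = 2, so F = 2 − 49 + 65 = 18.

18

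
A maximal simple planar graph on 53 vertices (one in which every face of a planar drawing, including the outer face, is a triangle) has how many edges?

153

In a plane triangulation 3F = 2E and V − E + F = 2, so E = 3V − 6 = 3·53 − 6 = 153.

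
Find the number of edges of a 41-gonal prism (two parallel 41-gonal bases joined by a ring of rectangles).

A prism on an n-gon has two n-gon bases and n rectangular sides: V = 2·41 = 82, E = 3·41 = 123, F = 41 + 2 = 43.

123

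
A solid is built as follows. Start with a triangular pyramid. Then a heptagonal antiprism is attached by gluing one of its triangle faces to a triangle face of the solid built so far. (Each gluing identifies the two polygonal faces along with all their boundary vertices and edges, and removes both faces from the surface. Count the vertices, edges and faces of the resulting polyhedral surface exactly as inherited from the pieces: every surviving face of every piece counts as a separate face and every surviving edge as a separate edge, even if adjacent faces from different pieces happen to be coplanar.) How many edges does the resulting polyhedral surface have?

31

A triangular pyramid: V=4, E=6, F=4.
Attach a heptagonal antiprism (V=14, E=28, F=16) along a 3-gon: merge 3 vertices and 3 edges, delete both glued faces → V=15, E=31, F=18.
Check: V − E + F = 15 − 31 + 18 = 2.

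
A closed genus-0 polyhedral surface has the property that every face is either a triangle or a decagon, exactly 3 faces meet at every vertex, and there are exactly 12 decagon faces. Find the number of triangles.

Let x be the number of triangles; then F = 12 + x.
Edge–face incidences: 2E = 10·12 + 3·x = 120 + 3x.
Every vertex has degree 3, so 3V = 2E.
Euler: V − E + F = 2 ⇒ (2E)/3 − E + (12 + x) = 2.
Multiply by 6: 2·(2E) − 3·(2E) + 6·(12 + x) = 12, i.e. 72 + 6x − (120 + 3x) = 12.
Collecting terms: 3x − 48 = 12, so 3x = 60, so x = 20.
Then 2E = 120 + 3·20 = 180, so E = 90, V = 2E/3 = 60, F = 12 + 20 = 32.

20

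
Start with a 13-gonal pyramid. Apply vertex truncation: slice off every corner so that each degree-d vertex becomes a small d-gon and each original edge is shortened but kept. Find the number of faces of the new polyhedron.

The base solid has V = 14, E = 26, F = 14.
Truncation replaces each original edge-end by a new vertex, so V′ = 2E = 52.
Each original edge survives, and each old vertex of degree d contributes d new edges; summing degrees gives Σd = 2E, so E′ = E + 2E = 3E = 78.
Each original face survives and each original vertex becomes one new face: F′ = F + V = 28.

28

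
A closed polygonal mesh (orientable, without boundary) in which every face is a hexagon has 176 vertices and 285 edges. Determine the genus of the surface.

8

Every face is a hexagon and each edge borders two faces, so 6F = 2·285, giving F = 95.
χ = V − E + F = 176 − 285 + 95 = -14.
For a closed orientable surface χ = 2 − 2g, so g = (2 − (-14))/2 = 8.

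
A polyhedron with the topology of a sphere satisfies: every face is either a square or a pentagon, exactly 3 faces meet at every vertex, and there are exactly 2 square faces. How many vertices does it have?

16

Let x be the number of pentagons; then F = 2 + x.
Edge–face incidences: 2E = 4·2 + 5·x = 8 + 5x.
Every vertex has degree 3, so 3V = 2E.
Euler: V − E + F = 2 ⇒ (2E)/3 − E + (2 + x) = 2.
Multiply by 6: 2·(2E) − 3·(2E) + 6·(2 + x) = 12, i.e. 12 + 6x − (8 + 5x) = 12.
Collecting terms: x + 4 = 12, so x = 8.
Then 2E = 8 + 5·8 = 48, so E = 24, V = 2E/3 = 16, F = 2 + 8 = 10.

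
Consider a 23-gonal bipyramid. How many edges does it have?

A bipyramid over an n-gon has 2n triangular faces and n + 2 vertices: V = 23 + 2 = 25, E = 3·23 = 69, F = 2·23 = 46.

69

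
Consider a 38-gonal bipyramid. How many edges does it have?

114

A bipyramid over an n-gon has 2n triangular faces and n + 2 vertices: V = 38 + 2 = 40, E = 3·38 = 114, F = 2·38 = 76.
Check: V − E + F = 40 − 114 + 76 = 2.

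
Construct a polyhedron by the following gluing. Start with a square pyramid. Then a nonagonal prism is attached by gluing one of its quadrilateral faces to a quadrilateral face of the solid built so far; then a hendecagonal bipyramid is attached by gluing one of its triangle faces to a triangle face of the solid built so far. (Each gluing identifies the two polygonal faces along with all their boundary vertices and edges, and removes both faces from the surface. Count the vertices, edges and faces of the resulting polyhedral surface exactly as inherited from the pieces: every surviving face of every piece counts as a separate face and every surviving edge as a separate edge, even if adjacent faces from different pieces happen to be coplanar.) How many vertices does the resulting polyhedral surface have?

A square pyramid: V=5, E=8, F=5.
Attach a nonagonal prism (V=18, E=27, F=11) along a 4-gon: merge 4 vertices and 4 edges, delete both glued faces → V=19, E=31, F=14.
Attach a hendecagonal bipyramid (V=13, E=33, F=22) along a 3-gon: merge 3 vertices and 3 edges, delete both glued faces → V=29, E=61, F=34.
Check: V − E + F = 29 − 61 + 34 = 2.

29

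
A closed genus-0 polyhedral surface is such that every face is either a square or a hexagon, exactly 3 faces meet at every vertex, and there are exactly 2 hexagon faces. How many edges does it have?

Let x be the number of squares; then F = 2 + x.
Edge–face incidences: 2E = 6·2 + 4·x = 12 + 4x.
Every vertex has degree 3, so 3V = 2E.
Euler: V − E + F = 2 ⇒ (2E)/3 − E + (2 + x) = 2.
Multiply by 6: 2·(2E) − 3·(2E) + 6·(2 + x) = 12, i.e. 12 + 6x − (12 + 4x) = 12.
Collecting terms: 2x = 12, so x = 6.
Then 2E = 12 + 4·6 = 36, so E = 18, V = 2E/3 = 12, F = 2 + 6 = 8.

18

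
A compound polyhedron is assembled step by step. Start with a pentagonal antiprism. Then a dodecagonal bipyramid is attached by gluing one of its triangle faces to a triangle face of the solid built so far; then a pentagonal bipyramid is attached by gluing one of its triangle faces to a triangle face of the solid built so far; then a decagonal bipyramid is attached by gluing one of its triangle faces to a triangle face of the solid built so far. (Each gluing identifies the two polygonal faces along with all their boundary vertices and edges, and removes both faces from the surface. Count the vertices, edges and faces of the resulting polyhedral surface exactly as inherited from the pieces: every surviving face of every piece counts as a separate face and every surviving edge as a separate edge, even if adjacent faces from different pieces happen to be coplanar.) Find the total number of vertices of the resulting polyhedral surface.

34

A pentagonal antiprism: V=10, E=20, F=12.
Attach a dodecagonal bipyramid (V=14, E=36, F=24) along a 3-gon: merge 3 vertices and 3 edges, delete both glued faces → V=21, E=53, F=34.
Attach a pentagonal bipyramid (V=7, E=15, F=10) along a 3-gon: merge 3 vertices and 3 edges, delete both glued faces → V=25, E=65, F=42.
Attach a decagonal bipyramid (V=12, E=30, F=20) along a 3-gon: merge 3 vertices and 3 edges, delete both glued faces → V=34, E=92, F=60.
Check: V − E + F = 34 − 92 + 60 = 2.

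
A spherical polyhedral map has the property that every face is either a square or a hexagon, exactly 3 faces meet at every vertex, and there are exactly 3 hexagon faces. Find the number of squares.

6

Let x be the number of squares; then F = 3 + x.
Edge–face incidences: 2E = 6·3 + 4·x = 18 + 4x.
Every vertex has degree 3, so 3V = 2E.
Euler: V − E + F = 2 ⇒ (2E)/3 − E + (3 + x) = 2.
Multiply by 6: 2·(2E) − 3·(2E) + 6·(3 + x) = 12, i.e. 18 + 6x − (18 + 4x) = 12.
Collecting terms: 2x = 12, so x = 6.
Then 2E = 18 + 4·6 = 42, so E = 21, V = 2E/3 = 14, F = 3 + 6 = 9.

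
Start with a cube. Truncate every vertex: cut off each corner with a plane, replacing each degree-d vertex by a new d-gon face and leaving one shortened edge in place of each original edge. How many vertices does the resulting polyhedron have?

24

The base solid has V = 8, E = 12, F = 6.
Truncation replaces each original edge-end by a new vertex, so V′ = 2E = 24.
Each original edge survives, and each old vertex of degree d contributes d new edges; summing degrees gives Σd = 2E, so E′ = E + 2E = 3E = 36.
Each original face survives and each original vertex becomes one new face: F′ = F + V = 14.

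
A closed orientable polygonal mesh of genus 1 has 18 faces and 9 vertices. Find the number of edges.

For a closed orientable surface of genus 1, χ = 2 − 2·1 = 0.
E = V + F − (0) = 9 + 18 − (0) = 27.

27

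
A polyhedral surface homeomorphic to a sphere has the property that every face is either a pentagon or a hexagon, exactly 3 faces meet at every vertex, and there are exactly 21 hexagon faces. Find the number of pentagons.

12

Let x be the number of pentagons; then F = 21 + x.
Edge–face incidences: 2E = 6·21 + 5·x = 126 + 5x.
Every vertex has degree 3, so 3V = 2E.
Euler: V − E + F = 2 ⇒ (2E)/3 − E + (21 + x) = 2.
Multiply by 6: 2·(2E) − 3·(2E) + 6·(21 + x) = 12, i.e. 126 + 6x − (126 + 5x) = 12.
Collecting terms: x = 12.
Then 2E = 126 + 5·12 = 186, so E = 93, V = 2E/3 = 62, F = 21 + 12 = 33.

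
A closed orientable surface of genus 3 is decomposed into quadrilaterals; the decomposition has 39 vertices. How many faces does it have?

χ = 2 − 2·3 = -4, and every face is a square so 4F = 2E.
V − E + F = -4 with E = 4F/2 gives 39 − (4/2 − 1)·F = -4, so F = 43 and E = 86.

43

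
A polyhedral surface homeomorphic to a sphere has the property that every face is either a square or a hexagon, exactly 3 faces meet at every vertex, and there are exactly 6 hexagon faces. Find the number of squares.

Let x be the number of squares; then F = 6 + x.
Edge–face incidences: 2E = 6·6 + 4·x = 36 + 4x.
Every vertex has degree 3, so 3V = 2E.
Euler: V − E + F = 2 ⇒ (2E)/3 − E + (6 + x) = 2.
Multiply by 6: 2·(2E) − 3·(2E) + 6·(6 + x) = 12, i.e. 36 + 6x − (36 + 4x) = 12.
Collecting terms: 2x = 12, so x = 6.
Then 2E = 36 + 4·6 = 60, so E = 30, V = 2E/3 = 20, F = 6 + 6 = 12.

6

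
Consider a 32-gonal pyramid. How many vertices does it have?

33

A pyramid on an n-gon base has one n-gon and n triangles: V = 32 + 1 = 33, E = 2·32 = 64, F = 32 + 1 = 33.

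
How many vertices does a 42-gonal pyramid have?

A pyramid on an n-gon base has one n-gon and n triangles: V = 42 + 1 = 43, E = 2·42 = 84, F = 42 + 1 = 43.

43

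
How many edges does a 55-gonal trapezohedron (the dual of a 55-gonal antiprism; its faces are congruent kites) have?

The n-trapezohedron (dual of the n-antiprism) has V = 2·55 + 2 = 112, E = 4·55 = 220, F = 2·55 = 110.

220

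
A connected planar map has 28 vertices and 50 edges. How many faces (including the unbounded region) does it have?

Euler's formula for a connected plane graph: V − E + F = 2, so F = 2 − 28 + 50 = 24.

24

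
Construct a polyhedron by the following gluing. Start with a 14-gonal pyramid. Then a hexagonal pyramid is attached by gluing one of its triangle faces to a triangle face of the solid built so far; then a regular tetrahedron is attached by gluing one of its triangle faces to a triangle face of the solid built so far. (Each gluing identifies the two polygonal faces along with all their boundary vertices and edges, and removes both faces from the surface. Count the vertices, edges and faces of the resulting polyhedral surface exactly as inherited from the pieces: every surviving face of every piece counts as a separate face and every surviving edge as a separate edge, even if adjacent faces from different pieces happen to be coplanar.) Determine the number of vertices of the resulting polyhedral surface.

20

A 14-gonal pyramid: V=15, E=28, F=15.
Attach a hexagonal pyramid (V=7, E=12, F=7) along a 3-gon: merge 3 vertices and 3 edges, delete both glued faces → V=19, E=37, F=20.
Attach a regular tetrahedron (V=4, E=6, F=4) along a 3-gon: merge 3 vertices and 3 edges, delete both glued faces → V=20, E=40, F=22.
Check: V − E + F = 20 − 40 + 22 = 2.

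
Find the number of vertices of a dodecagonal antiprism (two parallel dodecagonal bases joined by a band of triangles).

An antiprism on an n-gon has two n-gon caps and 2n triangles: V = 2·12 = 24, E = 4·12 = 48, F = 2·12 + 2 = 26.

24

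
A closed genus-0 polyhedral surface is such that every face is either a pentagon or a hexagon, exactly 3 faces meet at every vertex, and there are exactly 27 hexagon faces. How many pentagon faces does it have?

Let x be the number of pentagons; then F = 27 + x.
Edge–face incidences: 2E = 6·27 + 5·x = 162 + 5x.
Every vertex has degree 3, so 3V = 2E.
Euler: V − E + F = 2 ⇒ (2E)/3 − E + (27 + x) = 2.
Multiply by 6: 2·(2E) − 3·(2E) + 6·(27 + x) = 12, i.e. 162 + 6x − (162 + 5x) = 12.
Collecting terms: x = 12.
Then 2E = 162 + 5·12 = 222, so E = 111, V = 2E/3 = 74, F = 27 + 12 = 39.

12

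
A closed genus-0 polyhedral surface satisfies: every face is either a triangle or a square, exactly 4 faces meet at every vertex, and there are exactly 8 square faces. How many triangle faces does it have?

Let x be the number of triangles; then F = 8 + x.
Edge–face incidences: 2E = 4·8 + 3·x = 32 + 3x.
Every vertex has degree 4, so 4V = 2E.
Euler: V − E + F = 2 ⇒ (2E)/4 − E + (8 + x) = 2.
Multiply by 8: 2·(2E) − 4·(2E) + 8·(8 + x) = 16, i.e. 64 + 8x − 2·(32 + 3x) = 16.
Collecting terms: 2x = 16, so x = 8.
Then 2E = 32 + 3·8 = 56, so E = 28, V = 2E/4 = 14, F = 8 + 8 = 16.

8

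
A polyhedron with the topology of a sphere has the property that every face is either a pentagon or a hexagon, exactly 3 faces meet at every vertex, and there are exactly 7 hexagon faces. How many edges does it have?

Let x be the number of pentagons; then F = 7 + x.
Edge–face incidences: 2E = 6·7 + 5·x = 42 + 5x.
Every vertex has degree 3, so 3V = 2E.
Euler: V − E + F = 2 ⇒ (2E)/3 − E + (7 + x) = 2.
Multiply by 6: 2·(2E) − 3·(2E) + 6·(7 + x) = 12, i.e. 42 + 6x − (42 + 5x) = 12.
Collecting terms: x = 12.
Then 2E = 42 + 5·12 = 102, so E = 51, V = 2E/3 = 34, F = 7 + 12 = 19.

51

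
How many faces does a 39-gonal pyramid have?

40

A pyramid on an n-gon base has one n-gon and n triangles: V = 39 + 1 = 40, E = 2·39 = 78, F = 39 + 1 = 40.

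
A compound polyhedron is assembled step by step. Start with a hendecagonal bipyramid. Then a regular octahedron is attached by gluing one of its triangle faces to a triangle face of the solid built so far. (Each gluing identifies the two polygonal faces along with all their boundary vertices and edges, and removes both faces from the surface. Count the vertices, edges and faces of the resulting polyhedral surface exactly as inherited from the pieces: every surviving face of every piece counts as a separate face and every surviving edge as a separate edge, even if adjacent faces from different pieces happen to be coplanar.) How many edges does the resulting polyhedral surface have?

A hendecagonal bipyramid: V=13, E=33, F=22.
Attach a regular octahedron (V=6, E=12, F=8) along a 3-gon: merge 3 vertices and 3 edges, delete both glued faces → V=16, E=42, F=28.
Check: V − E + F = 16 − 42 + 28 = 2.

42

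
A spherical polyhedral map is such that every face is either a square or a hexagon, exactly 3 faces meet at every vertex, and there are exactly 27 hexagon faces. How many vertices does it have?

62

Let x be the number of squares; then F = 27 + x.
Edge–face incidences: 2E = 6·27 + 4·x = 162 + 4x.
Every vertex has degree 3, so 3V = 2E.
Euler: V − E + F = 2 ⇒ (2E)/3 − E + (27 + x) = 2.
Multiply by 6: 2·(2E) − 3·(2E) + 6·(27 + x) = 12, i.e. 162 + 6x − (162 + 4x) = 12.
Collecting terms: 2x = 12, so x = 6.
Then 2E = 162 + 4·6 = 186, so E = 93, V = 2E/3 = 62, F = 27 + 6 = 33.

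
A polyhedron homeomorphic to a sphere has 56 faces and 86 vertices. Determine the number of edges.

Here V − E + F = 2.
E = V + F − (2) = 86 + 56 − (2) = 140.

140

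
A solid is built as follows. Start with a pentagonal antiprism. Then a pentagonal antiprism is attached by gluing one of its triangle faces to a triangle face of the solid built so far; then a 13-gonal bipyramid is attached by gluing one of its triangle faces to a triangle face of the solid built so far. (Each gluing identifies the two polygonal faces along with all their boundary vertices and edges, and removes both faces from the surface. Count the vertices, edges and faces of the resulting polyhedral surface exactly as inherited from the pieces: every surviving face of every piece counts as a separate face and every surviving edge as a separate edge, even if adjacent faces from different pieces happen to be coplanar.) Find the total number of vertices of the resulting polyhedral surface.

29

A pentagonal antiprism: V=10, E=20, F=12.
Attach a pentagonal antiprism (V=10, E=20, F=12) along a 3-gon: merge 3 vertices and 3 edges, delete both glued faces → V=17, E=37, F=22.
Attach a 13-gonal bipyramid (V=15, E=39, F=26) along a 3-gon: merge 3 vertices and 3 edges, delete both glued faces → V=29, E=73, F=46.
Check: V − E + F = 29 − 73 + 46 = 2.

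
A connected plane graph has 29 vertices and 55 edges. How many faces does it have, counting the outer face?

Euler's formula for a connected plane graph: V − E + F = 2, so F = 2 − 29 + 55 = 28.

28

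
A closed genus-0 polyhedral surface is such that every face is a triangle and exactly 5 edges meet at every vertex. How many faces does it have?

20

Each face has 3 edges and each edge borders two faces, so 2E = 3F.
Each vertex has degree 5, so 5V = 2E and hence V = 3F/5.
Euler: V − E + F = 2 ⇒ (3F/5) − (3F/2) + F = 2.
Multiply by 10: (6 − 15 + 10)F = 20, i.e. 1F = 20.
So F = 20, E = 3·20/2 = 30, V = 3·20/5 = 12.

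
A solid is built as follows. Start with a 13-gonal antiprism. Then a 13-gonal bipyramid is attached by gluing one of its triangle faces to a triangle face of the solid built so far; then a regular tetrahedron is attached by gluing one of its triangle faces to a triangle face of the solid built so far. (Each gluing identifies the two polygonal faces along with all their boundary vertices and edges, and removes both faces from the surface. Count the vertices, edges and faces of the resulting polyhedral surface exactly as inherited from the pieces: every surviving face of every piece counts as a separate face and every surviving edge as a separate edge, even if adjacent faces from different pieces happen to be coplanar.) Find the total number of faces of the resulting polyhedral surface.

A 13-gonal antiprism: V=26, E=52, F=28.
Attach a 13-gonal bipyramid (V=15, E=39, F=26) along a 3-gon: merge 3 vertices and 3 edges, delete both glued faces → V=38, E=88, F=52.
Attach a regular tetrahedron (V=4, E=6, F=4) along a 3-gon: merge 3 vertices and 3 edges, delete both glued faces → V=39, E=91, F=54.
Check: V − E + F = 39 − 91 + 54 = 2.

54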